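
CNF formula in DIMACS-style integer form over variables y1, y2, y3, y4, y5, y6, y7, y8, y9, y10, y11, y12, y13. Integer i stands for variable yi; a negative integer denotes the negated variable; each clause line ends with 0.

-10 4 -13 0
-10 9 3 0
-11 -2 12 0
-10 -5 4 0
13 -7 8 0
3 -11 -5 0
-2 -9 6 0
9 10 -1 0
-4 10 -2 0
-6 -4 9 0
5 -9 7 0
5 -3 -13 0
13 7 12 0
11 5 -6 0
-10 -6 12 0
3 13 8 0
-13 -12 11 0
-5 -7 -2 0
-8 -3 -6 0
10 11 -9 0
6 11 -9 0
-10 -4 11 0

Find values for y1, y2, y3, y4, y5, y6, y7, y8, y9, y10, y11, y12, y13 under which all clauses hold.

y1=False  y2=False  y3=True  y4=True  y5=False  y6=False  y7=False  y8=False  y9=False  y10=False  y11=False  y12=True  y13=False

Pure literal: y1 appears only negated; assign y1 = False.
Pure literal: y2 appears only negated; assign y2 = False.
Branch on y3: take y3 = True.
For the remaining variables, y4 = True, y5 = False, y6 = False, y7 = False, y8 = False, y9 = False, y10 = False, y11 = False, y12 = True, y13 = False works.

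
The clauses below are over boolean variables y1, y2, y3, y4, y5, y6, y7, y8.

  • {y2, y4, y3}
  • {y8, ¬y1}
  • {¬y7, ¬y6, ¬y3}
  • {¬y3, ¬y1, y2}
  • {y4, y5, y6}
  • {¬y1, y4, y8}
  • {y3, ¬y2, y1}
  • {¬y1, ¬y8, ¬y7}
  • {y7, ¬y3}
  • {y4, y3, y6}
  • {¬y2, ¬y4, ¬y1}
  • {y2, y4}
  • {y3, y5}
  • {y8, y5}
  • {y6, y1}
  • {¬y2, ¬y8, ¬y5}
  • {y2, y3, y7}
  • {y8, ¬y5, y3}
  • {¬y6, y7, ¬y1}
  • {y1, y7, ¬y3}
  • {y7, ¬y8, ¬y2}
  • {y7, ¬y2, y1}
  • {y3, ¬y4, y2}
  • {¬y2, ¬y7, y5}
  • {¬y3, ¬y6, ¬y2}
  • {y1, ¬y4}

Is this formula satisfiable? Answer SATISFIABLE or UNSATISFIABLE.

UNSATISFIABLE

y2 = True:
  y1 = True:
    propagation gives y8=True, y7=False; an empty clause results — contradiction.
  y1 = False:
    propagation gives y3=True, y7=True, y6=False; an empty clause results — contradiction.
y2 = False:
  propagation gives y4=True, y3=True, y1=False; an empty clause results — contradiction.
Every branch closes, so no satisfying assignment exists.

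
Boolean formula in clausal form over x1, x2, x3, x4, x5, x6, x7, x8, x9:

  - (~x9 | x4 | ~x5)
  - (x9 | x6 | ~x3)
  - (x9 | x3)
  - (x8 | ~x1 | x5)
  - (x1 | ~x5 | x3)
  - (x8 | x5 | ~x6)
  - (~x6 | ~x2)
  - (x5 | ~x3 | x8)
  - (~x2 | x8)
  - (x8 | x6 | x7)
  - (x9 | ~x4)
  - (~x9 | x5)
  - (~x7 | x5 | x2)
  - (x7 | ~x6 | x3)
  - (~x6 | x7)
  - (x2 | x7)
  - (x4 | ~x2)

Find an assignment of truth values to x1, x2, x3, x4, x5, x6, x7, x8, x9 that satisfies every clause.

Pure literal: x8 appears only positively; assign x8 = True.
Try x1 = False.
For the remaining variables, x2 = False, x3 = True, x4 = False, x5 = True, x6 = True, x7 = True, x9 = False works.
Every clause has at least one true literal under this assignment.
Check each clause:
  1. (~x5 | ~x9 | x4) — ~x9 is true.
  2. (x6 | x9 | ~x3) — x6 is true.
  3. (x3 | x9) — x3 is true.
  4. (~x1 | x8 | x5) — x8 is true.
  5. (x3 | ~x5 | x1) — x3 is true.
  6. (x8 | ~x6 | x5) — x8 is true.
  7. (~x2 | ~x6) — ~x2 is true.
  8. (~x3 | x5 | x8) — x8 is true.
  9. (x8 | ~x2) — x8 is true.
  10. (x8 | x7 | x6) — x8 is true.
  11. (~x4 | x9) — ~x4 is true.
  12. (x5 | ~x9) — x5 is true.
  13. (x5 | ~x7 | x2) — x5 is true.
  14. (~x6 | x7 | x3) — x3 is true.
  15. (~x6 | x7) — x7 is true.
  16. (x2 | x7) — x7 is true.
  17. (x4 | ~x2) — ~x2 is true.

x1 = 0, x2 = 0, x3 = 1, x4 = 0, x5 = 1, x6 = 1, x7 = 1, x8 = 1, x9 = 0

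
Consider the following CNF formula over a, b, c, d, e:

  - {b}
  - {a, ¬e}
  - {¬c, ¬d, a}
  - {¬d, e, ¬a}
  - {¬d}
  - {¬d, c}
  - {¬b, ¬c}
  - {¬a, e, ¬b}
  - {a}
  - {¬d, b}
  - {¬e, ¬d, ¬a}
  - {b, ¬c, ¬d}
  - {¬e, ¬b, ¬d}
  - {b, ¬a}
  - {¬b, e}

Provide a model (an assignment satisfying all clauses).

a = T  b = T  c = F  d = F  e = T

Check each clause:
  1. {b} — b is true.
  2. {¬e, a} — a is true.
  3. {¬c, ¬d, a} — a is true.
  4. {¬a, e, ¬d} — ¬d is true.
  5. {¬d} — ¬d is true.
  6. {¬d, c} — ¬d is true.
  7. {¬c, ¬b} — ¬c is true.
  8. {¬a, e, ¬b} — e is true.
  9. {a} — a is true.
  10. {b, ¬d} — b is true.
  11. {¬a, ¬d, ¬e} — ¬d is true.
  12. {¬d, b, ¬c} — b is true.
  13. {¬d, ¬b, ¬e} — ¬d is true.
  14. {b, ¬a} — b is true.
  15. {¬b, e} — e is true.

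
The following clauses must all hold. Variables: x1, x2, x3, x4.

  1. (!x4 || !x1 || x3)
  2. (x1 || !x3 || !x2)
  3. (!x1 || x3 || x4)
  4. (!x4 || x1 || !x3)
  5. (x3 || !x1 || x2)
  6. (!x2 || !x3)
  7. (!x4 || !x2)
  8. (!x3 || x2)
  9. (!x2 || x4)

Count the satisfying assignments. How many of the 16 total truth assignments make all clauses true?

The models are:
  x1=0 x2=0 x3=0 x4=0
  x1=0 x2=0 x3=0 x4=1
That's 2 in total.

2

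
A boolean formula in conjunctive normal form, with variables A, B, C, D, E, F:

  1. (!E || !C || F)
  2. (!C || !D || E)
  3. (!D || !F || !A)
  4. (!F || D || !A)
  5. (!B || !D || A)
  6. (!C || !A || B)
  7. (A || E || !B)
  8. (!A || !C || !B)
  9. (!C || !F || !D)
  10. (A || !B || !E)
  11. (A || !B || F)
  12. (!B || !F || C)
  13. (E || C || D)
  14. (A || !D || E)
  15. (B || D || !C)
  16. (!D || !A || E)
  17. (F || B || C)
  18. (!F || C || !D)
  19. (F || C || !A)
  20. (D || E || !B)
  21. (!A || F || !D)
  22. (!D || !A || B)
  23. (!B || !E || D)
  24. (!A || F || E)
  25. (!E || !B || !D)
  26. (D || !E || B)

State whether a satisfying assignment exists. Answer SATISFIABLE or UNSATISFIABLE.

UNSATISFIABLE

D = True:
  A = True:
    propagation gives F=False; an empty clause results — contradiction.
  A = False:
    C = True:
      propagation gives F=True; contradiction.
    C = False:
      propagation gives F=True; contradiction.
D = False:
  B = True:
    propagation gives E=True; an empty clause results — contradiction.
  B = False:
    propagation gives C=False, E=True; an empty clause results — contradiction.
Every branch closes, so no satisfying assignment exists.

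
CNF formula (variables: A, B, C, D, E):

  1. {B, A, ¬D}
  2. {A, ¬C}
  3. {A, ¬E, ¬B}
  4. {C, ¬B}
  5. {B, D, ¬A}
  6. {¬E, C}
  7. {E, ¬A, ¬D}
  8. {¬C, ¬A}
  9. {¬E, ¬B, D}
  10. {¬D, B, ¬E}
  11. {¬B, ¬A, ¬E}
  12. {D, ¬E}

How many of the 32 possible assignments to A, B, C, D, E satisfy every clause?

Satisfying assignments:
  A=0 B=0 C=0 D=0 E=0
Count: 1.

1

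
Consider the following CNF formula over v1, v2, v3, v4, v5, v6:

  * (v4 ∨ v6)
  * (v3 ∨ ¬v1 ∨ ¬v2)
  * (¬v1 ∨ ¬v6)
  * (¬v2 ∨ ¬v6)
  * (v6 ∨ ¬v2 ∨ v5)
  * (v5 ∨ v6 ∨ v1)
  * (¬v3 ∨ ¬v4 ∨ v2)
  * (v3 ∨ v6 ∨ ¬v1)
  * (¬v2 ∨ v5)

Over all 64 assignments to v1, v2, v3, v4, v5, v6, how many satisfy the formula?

Case analysis on v6 and v2:
  v6=T, v2=T: a clause becomes empty — 0.
  v6=T, v2=F: v5 free; 3 ways for (v1,v3,v4) × 2^1 = 6.
  v6=F, v2=T: remaining (v1,v3,v4,v5) ∈ {(F,F,T,T); (F,T,T,T); (T,T,T,T)} — 3.
  v6=F, v2=F: remaining (v1,v3,v4,v5) ∈ {(F,F,T,T)} — 1.
Total: 0 + 6 + 3 + 1 = 10.

10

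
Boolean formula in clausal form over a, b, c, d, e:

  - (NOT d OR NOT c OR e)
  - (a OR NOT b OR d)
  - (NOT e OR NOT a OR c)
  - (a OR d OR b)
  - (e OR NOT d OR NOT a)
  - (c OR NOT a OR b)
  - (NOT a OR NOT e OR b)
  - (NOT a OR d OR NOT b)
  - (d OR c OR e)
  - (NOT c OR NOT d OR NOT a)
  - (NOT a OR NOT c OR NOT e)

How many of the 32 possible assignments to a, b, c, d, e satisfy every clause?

7

The models are:
  a=F b=F c=F d=T e=F
  a=F b=F c=F d=T e=T
  a=F b=F c=T d=T e=T
  a=F b=T c=F d=T e=F
  a=F b=T c=F d=T e=T
  a=F b=T c=T d=T e=T
  a=T b=F c=T d=F e=F
That's 7 in total.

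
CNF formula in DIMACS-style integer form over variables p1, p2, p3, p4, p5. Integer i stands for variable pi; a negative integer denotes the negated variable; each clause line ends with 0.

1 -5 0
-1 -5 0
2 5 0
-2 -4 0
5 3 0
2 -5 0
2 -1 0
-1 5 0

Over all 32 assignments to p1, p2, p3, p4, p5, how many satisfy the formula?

1

Satisfying assignments:
  p1=0 p2=1 p3=1 p4=0 p5=0
That's 1 in total.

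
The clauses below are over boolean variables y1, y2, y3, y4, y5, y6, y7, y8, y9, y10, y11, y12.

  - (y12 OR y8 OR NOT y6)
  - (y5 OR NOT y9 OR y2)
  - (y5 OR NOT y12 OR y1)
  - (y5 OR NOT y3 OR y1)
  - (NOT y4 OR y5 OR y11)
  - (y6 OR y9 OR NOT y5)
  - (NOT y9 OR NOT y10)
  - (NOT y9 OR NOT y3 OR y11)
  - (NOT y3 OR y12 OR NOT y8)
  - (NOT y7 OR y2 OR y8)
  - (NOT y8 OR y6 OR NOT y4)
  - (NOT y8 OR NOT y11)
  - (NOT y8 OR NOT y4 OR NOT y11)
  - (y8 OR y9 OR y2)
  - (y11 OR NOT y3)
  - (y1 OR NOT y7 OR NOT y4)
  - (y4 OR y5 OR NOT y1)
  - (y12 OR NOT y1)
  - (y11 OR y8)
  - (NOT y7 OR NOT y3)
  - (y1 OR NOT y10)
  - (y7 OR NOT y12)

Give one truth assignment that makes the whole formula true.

y1=0, y2=1, y3=0, y4=0, y5=1, y6=1, y7=1, y8=0, y9=0, y10=0, y11=1, y12=1

Check each clause:
  1. (y12 OR NOT y6 OR y8) — y12 is true.
  2. (NOT y9 OR y5 OR y2) — y2 is true.
  3. (NOT y12 OR y5 OR y1) — y5 is true.
  4. (NOT y3 OR y1 OR y5) — NOT y3 is true.
  5. (y11 OR y5 OR NOT y4) — y11 is true.
  6. (NOT y5 OR y9 OR y6) — y6 is true.
  7. (NOT y9 OR NOT y10) — NOT y10 is true.
  8. (NOT y3 OR NOT y9 OR y11) — y11 is true.
  9. (NOT y3 OR NOT y8 OR y12) — NOT y8 is true.
  10. (NOT y7 OR y8 OR y2) — y2 is true.
  11. (NOT y4 OR NOT y8 OR y6) — NOT y8 is true.
  12. (NOT y11 OR NOT y8) — NOT y8 is true.
  13. (NOT y4 OR NOT y11 OR NOT y8) — NOT y8 is true.
  14. (y9 OR y8 OR y2) — y2 is true.
  15. (y11 OR NOT y3) — y11 is true.
  16. (NOT y7 OR NOT y4 OR y1) — NOT y4 is true.
  17. (y4 OR NOT y1 OR y5) — y5 is true.
  18. (NOT y1 OR y12) — y12 is true.
  19. (y8 OR y11) — y11 is true.
  20. (NOT y3 OR NOT y7) — NOT y3 is true.
  21. (y1 OR NOT y10) — NOT y10 is true.
  22. (NOT y12 OR y7) — y7 is true.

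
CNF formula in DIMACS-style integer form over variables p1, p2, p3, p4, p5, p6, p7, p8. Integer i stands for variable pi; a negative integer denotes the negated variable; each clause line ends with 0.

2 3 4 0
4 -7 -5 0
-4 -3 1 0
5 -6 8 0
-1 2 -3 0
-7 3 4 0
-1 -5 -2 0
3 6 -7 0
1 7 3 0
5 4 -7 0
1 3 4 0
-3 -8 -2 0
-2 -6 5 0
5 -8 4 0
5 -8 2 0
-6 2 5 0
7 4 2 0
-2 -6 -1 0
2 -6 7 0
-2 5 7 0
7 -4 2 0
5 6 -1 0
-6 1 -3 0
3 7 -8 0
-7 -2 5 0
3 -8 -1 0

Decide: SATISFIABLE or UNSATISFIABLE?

SATISFIABLE

Branch on p1: take p1 = False.
Branch on p2: take p2 = True.
For the remaining variables, p3 = True, p4 = False, p5 = True, p6 = False, p7 = False, p8 = False works.
So p1=False, p2=True, p3=True, p4=False, p5=True, p6=False, p7=False, p8=False is a satisfying assignment.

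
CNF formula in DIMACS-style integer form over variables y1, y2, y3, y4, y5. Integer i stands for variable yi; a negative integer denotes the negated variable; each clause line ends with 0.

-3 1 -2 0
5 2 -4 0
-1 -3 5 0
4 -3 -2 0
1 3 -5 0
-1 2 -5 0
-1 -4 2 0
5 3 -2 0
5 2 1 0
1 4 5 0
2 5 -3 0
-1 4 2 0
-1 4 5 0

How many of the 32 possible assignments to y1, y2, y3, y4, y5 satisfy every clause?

5

The models are:
  y1=0 y2=0 y3=1 y4=0 y5=1
  y1=0 y2=0 y3=1 y4=1 y5=1
  y1=1 y2=1 y3=0 y4=0 y5=1
  y1=1 y2=1 y3=0 y4=1 y5=1
  y1=1 y2=1 y3=1 y4=1 y5=1
That's 5 in total.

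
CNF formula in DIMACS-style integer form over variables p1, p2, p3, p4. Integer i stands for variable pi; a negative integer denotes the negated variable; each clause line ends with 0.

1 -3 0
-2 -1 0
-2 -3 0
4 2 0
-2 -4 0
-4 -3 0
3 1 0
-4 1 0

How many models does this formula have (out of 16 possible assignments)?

1

Satisfying assignments:
  p1=T p2=F p3=F p4=T
That's 1 in total.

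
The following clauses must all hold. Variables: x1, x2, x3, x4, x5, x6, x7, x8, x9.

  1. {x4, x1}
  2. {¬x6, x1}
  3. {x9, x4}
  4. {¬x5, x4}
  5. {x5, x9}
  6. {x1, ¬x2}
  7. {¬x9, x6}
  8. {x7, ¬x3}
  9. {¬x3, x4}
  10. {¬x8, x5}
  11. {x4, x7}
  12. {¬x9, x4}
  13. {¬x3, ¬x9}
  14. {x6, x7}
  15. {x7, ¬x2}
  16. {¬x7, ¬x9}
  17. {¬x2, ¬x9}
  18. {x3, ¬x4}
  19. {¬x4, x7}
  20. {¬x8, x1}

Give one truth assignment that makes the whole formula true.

Pure literal: x1 appears only positively; assign x1 = True.
Pure literal: x8 appears only negated; assign x8 = False.
Try x2 = True.
  then x7 is forced to True.
  then x9 is forced to False.
  then x4 is forced to True.
  then x5 is forced to True.
  then x3 is forced to True.
x6 is now unconstrained; take x6 = False.

x1=True, x2=True, x3=True, x4=True, x5=True, x6=False, x7=True, x8=False, x9=False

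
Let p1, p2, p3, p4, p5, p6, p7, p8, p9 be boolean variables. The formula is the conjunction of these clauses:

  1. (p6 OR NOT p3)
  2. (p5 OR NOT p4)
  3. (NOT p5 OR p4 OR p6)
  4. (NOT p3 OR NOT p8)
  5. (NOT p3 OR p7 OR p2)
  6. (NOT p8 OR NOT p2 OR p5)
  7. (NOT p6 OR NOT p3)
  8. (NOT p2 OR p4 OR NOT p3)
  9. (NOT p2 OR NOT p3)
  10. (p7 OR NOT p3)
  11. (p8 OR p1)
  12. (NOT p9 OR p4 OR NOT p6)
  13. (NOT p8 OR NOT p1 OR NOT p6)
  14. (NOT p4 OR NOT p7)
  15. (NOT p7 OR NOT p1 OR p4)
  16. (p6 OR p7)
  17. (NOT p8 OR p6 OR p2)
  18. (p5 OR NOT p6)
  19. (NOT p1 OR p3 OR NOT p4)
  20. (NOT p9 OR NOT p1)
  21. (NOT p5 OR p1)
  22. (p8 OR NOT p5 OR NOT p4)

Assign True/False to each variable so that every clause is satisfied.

Pure literal: p9 appears only negated; assign p9 = False.
Try p1 = True.
Set p2 = True and propagate.
  then p3 is forced to False.
  then p4 is forced to False.
  then p7 is forced to False.
  then p6 is forced to True.
  then p8 is forced to False.
  then p5 is forced to True.
Every clause has at least one true literal under this assignment.

p1=True, p2=True, p3=False, p4=False, p5=True, p6=True, p7=False, p8=False, p9=False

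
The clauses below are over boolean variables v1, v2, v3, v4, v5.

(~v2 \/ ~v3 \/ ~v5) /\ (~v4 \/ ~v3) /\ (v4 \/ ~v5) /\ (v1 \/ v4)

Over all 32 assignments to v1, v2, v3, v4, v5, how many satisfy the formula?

Case analysis on v4 and v3:
  v4=1, v3=1: a clause becomes empty — 0.
  v4=1, v3=0: v1, v2, v5 free → 2^3 = 8.
  v4=0, v3=1: remaining (v1,v2,v5) ∈ {(1,0,0); (1,1,0)} — 2.
  v4=0, v3=0: remaining (v1,v2,v5) ∈ {(1,0,0); (1,1,0)} — 2.
Total: 0 + 8 + 2 + 2 = 12.

12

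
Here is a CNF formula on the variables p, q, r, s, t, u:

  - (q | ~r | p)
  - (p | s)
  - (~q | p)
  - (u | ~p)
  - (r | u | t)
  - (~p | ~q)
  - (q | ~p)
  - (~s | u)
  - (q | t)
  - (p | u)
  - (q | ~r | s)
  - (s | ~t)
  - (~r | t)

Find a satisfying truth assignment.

p = 0, q = 0, r = 0, s = 1, t = 1, u = 1

Check each clause:
  1. (~r | q | p) — ~r is true.
  2. (p | s) — s is true.
  3. (~q | p) — ~q is true.
  4. (~p | u) — ~p is true.
  5. (r | t | u) — t is true.
  6. (~q | ~p) — ~p is true.
  7. (~p | q) — ~p is true.
  8. (~s | u) — u is true.
  9. (q | t) — t is true.
  10. (p | u) — u is true.
  11. (s | q | ~r) — s is true.
  12. (s | ~t) — s is true.
  13. (~r | t) — t is true.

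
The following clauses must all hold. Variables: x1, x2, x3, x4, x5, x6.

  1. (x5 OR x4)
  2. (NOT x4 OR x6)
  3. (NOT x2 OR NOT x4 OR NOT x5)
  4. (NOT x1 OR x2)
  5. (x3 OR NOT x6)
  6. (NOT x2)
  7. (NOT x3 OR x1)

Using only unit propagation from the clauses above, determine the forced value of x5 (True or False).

(NOT x2) stands alone — x2 = False.
(x2 OR NOT x1): since x2 = False, the clause reduces to (NOT x1). x1 = False.
In (x1 OR NOT x3), x1 is now false; NOT x3 must hold, so x3 = False.
(NOT x6 OR x3): since x3 = False, the clause reduces to (NOT x6). x6 = False.
In (x6 OR NOT x4), x6 is now false; NOT x4 must hold, so x4 = False.
(x5 OR x4): since x4 = False, the clause reduces to (x5). x5 = True.

True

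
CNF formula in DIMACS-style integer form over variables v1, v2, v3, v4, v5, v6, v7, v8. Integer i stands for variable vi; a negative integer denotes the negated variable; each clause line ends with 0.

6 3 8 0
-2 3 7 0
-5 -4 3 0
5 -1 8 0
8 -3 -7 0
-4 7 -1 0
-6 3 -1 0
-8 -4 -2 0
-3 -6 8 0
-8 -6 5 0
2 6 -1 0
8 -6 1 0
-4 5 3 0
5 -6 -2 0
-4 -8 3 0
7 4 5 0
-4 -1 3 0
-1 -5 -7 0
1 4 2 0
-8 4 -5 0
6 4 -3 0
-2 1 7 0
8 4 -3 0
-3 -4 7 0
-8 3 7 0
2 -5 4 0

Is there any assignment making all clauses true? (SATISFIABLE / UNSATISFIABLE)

Branch on v1: take v1 = False.
Try v2 = False.
  then v4 is forced to True.
The remaining clauses are satisfied by v3 = True, v5 = True, v6 = False, v7 = True, v8 = True.
So v1=0, v2=0, v3=1, v4=1, v5=1, v6=0, v7=1, v8=1 is a satisfying assignment.

SATISFIABLE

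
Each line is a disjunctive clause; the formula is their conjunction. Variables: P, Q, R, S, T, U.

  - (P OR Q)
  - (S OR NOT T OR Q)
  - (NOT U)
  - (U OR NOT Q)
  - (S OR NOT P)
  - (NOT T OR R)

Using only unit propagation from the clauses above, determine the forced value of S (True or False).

(NOT U) stands alone — U = False.
From (U OR NOT Q) and U = False: Q = False.
(P OR Q) with Q = False leaves only P, so P = True.
(S OR NOT P): since P = True, the clause reduces to (S). S = True.

True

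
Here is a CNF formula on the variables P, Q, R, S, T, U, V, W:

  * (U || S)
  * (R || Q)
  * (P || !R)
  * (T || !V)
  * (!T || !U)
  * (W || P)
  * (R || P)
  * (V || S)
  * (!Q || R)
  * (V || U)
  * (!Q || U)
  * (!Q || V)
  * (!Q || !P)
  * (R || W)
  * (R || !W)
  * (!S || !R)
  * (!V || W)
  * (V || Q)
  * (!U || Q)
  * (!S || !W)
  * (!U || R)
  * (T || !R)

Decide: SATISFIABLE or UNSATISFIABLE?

R = True:
  propagation gives P=True, Q=False, S=False, U=True; an empty clause results — contradiction.
R = False:
  propagation gives Q=True; an empty clause results — contradiction.
Every branch closes, so no satisfying assignment exists.

UNSATISFIABLE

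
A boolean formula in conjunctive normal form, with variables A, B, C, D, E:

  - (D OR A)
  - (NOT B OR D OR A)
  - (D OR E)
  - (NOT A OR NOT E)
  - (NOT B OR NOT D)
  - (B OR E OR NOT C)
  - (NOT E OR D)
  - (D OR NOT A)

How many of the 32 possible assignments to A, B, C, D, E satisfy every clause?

4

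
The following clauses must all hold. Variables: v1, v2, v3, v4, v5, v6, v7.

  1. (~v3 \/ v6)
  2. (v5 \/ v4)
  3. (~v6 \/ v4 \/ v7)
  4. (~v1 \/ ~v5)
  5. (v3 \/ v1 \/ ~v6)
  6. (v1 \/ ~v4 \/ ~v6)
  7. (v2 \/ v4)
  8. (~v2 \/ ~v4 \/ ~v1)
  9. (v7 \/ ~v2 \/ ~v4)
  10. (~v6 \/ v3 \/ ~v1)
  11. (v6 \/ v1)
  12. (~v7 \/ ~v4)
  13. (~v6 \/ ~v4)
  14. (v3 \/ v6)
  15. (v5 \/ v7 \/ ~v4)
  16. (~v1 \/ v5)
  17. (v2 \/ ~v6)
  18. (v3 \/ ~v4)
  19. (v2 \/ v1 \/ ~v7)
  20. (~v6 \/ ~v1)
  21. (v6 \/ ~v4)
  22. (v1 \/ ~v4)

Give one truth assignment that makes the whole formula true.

Branch on v1: take v1 = False.
  then v6 is forced to True.
  then v3 is forced to True.
  then v4 is forced to False.
  then v5 is forced to True.
  then v7 is forced to True.
  then v2 is forced to True.

v1=F, v2=T, v3=T, v4=F, v5=T, v6=T, v7=T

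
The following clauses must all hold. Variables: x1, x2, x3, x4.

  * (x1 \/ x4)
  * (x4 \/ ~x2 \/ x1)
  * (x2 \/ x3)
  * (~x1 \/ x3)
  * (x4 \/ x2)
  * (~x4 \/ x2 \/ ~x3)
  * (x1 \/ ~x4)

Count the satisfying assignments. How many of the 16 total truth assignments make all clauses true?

2

The models are:
  x1=1 x2=1 x3=1 x4=0
  x1=1 x2=1 x3=1 x4=1
That's 2 in total.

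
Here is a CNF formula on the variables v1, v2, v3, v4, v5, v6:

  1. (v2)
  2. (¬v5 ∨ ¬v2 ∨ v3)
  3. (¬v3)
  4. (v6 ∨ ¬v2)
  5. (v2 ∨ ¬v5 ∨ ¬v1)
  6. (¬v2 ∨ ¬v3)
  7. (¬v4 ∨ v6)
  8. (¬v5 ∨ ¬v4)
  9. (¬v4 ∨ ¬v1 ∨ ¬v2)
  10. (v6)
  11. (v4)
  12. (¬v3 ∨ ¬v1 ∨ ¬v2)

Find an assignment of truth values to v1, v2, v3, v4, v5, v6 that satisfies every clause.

Unit propagation: (v2) forces v2 = True.
The clause (¬v3) is unit: v3 must be False.
(¬v5) is a unit clause, so v5 = False.
Unit propagation: (v6) forces v6 = True.
The clause (v4) is unit: v4 must be True.
(¬v1) is a unit clause, so v1 = False.

v1=0  v2=1  v3=0  v4=1  v5=0  v6=1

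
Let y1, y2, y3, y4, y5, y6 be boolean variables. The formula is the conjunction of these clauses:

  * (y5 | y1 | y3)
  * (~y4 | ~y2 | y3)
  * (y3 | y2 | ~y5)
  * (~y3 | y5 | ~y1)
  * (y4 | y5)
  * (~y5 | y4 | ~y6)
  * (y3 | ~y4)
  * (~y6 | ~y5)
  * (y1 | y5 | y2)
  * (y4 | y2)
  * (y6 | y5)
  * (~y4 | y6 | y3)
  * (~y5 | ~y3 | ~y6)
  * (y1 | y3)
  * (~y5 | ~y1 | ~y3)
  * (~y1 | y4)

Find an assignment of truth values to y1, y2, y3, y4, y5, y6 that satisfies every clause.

Branch on y1: take y1 = False.
  then y3 is forced to True.
Set y2 = True and propagate.
For the remaining variables, y4 = True, y5 = True, y6 = False works.
Check each clause:
  1. (y5 | y1 | y3) — y3 is true.
  2. (~y4 | ~y2 | y3) — y3 is true.
  3. (y3 | y2 | ~y5) — y3 is true.
  4. (~y3 | ~y1 | y5) — y5 is true.
  5. (y4 | y5) — y4 is true.
  6. (~y6 | y4 | ~y5) — ~y6 is true.
  7. (~y4 | y3) — y3 is true.
  8. (~y5 | ~y6) — ~y6 is true.
  9. (y2 | y1 | y5) — y2 is true.
  10. (y2 | y4) — y2 is true.
  11. (y6 | y5) — y5 is true.
  12. (y3 | y6 | ~y4) — y3 is true.
  13. (~y6 | ~y5 | ~y3) — ~y6 is true.
  14. (y3 | y1) — y3 is true.
  15. (~y1 | ~y3 | ~y5) — ~y1 is true.
  16. (y4 | ~y1) — y4 is true.

y1=F, y2=T, y3=T, y4=T, y5=T, y6=F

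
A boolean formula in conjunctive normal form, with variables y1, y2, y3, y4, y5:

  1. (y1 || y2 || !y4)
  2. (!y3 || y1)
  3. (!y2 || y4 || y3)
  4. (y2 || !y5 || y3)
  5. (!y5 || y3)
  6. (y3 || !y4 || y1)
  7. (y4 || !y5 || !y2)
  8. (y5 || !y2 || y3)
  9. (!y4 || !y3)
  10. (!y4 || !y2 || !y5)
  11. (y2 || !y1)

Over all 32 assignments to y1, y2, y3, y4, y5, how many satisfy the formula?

Satisfying assignments:
  y1=0 y2=0 y3=0 y4=0 y5=0
  y1=1 y2=1 y3=1 y4=0 y5=0
That's 2 in total.

2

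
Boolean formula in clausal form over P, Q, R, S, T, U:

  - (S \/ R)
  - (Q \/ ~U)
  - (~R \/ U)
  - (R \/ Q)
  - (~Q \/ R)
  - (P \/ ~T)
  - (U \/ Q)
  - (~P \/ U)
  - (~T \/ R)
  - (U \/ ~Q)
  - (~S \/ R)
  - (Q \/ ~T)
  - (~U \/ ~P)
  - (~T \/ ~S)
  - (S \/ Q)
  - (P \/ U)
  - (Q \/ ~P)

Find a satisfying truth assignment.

P=F, Q=T, R=T, S=F, T=F, U=T

Check each clause:
  1. (S \/ R) — R is true.
  2. (~U \/ Q) — Q is true.
  3. (~R \/ U) — U is true.
  4. (R \/ Q) — Q is true.
  5. (R \/ ~Q) — R is true.
  6. (P \/ ~T) — ~T is true.
  7. (U \/ Q) — Q is true.
  8. (~P \/ U) — U is true.
  9. (R \/ ~T) — R is true.
  10. (~Q \/ U) — U is true.
  11. (R \/ ~S) — R is true.
  12. (Q \/ ~T) — Q is true.
  13. (~P \/ ~U) — ~P is true.
  14. (~S \/ ~T) — ~T is true.
  15. (Q \/ S) — Q is true.
  16. (P \/ U) — U is true.
  17. (Q \/ ~P) — Q is true.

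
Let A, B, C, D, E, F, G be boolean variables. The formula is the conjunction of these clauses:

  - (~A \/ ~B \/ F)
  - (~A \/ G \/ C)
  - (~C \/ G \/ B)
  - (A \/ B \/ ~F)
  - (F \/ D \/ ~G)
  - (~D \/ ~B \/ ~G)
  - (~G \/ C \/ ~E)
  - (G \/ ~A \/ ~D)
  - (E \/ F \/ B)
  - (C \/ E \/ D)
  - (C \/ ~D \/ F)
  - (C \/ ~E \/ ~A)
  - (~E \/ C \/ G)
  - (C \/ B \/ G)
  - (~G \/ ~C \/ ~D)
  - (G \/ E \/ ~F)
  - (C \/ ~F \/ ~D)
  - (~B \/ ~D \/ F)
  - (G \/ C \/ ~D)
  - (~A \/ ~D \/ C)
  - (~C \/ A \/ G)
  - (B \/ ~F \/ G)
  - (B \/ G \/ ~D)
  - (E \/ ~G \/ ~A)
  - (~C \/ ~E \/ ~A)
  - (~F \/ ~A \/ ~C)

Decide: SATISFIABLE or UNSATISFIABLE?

SATISFIABLE

Branch on A: take A = False.
For the remaining variables, B = True, C = True, D = False, E = True, F = True, G = True works.
So A = 0, B = 1, C = 1, D = 0, E = 1, F = 1, G = 1 is a satisfying assignment.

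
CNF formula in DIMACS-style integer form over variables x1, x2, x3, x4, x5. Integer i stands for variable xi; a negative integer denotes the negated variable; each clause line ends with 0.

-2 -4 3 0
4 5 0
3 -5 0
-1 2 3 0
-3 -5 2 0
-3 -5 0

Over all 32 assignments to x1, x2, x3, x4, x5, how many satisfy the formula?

5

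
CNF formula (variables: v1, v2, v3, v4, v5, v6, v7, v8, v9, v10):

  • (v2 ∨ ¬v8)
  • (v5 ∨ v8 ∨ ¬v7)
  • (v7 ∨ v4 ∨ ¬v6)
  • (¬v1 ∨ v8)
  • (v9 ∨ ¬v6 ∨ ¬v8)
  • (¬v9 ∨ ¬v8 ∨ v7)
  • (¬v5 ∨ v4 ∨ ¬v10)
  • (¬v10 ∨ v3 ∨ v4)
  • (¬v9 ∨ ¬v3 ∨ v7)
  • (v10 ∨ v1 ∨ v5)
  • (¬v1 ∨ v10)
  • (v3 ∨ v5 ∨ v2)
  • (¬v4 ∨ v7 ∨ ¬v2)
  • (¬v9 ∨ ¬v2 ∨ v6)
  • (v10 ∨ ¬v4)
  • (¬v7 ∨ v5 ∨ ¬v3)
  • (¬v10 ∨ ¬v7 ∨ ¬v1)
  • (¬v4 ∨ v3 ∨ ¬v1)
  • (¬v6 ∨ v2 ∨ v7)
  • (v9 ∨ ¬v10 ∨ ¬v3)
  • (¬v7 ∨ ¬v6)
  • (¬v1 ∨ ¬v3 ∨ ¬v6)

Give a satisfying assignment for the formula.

v1=False, v2=True, v3=True, v4=False, v5=True, v6=False, v7=True, v8=True, v9=False, v10=False

Check each clause:
  1. (v2 ∨ ¬v8) — v2 is true.
  2. (v5 ∨ ¬v7 ∨ v8) — v8 is true.
  3. (¬v6 ∨ v4 ∨ v7) — ¬v6 is true.
  4. (v8 ∨ ¬v1) — v8 is true.
  5. (¬v8 ∨ ¬v6 ∨ v9) — ¬v6 is true.
  6. (¬v8 ∨ ¬v9 ∨ v7) — ¬v9 is true.
  7. (¬v10 ∨ v4 ∨ ¬v5) — ¬v10 is true.
  8. (¬v10 ∨ v3 ∨ v4) — v3 is true.
  9. (¬v3 ∨ v7 ∨ ¬v9) — ¬v9 is true.
  10. (v5 ∨ v10 ∨ v1) — v5 is true.
  11. (¬v1 ∨ v10) — ¬v1 is true.
  12. (v5 ∨ v3 ∨ v2) — v2 is true.
  13. (¬v4 ∨ v7 ∨ ¬v2) — ¬v4 is true.
  14. (¬v9 ∨ ¬v2 ∨ v6) — ¬v9 is true.
  15. (v10 ∨ ¬v4) — ¬v4 is true.
  16. (¬v3 ∨ ¬v7 ∨ v5) — v5 is true.
  17. (¬v1 ∨ ¬v7 ∨ ¬v10) — ¬v10 is true.
  18. (v3 ∨ ¬v1 ∨ ¬v4) — v3 is true.
  19. (v2 ∨ v7 ∨ ¬v6) — ¬v6 is true.
  20. (v9 ∨ ¬v10 ∨ ¬v3) — ¬v10 is true.
  21. (¬v6 ∨ ¬v7) — ¬v6 is true.
  22. (¬v6 ∨ ¬v1 ∨ ¬v3) — ¬v6 is true.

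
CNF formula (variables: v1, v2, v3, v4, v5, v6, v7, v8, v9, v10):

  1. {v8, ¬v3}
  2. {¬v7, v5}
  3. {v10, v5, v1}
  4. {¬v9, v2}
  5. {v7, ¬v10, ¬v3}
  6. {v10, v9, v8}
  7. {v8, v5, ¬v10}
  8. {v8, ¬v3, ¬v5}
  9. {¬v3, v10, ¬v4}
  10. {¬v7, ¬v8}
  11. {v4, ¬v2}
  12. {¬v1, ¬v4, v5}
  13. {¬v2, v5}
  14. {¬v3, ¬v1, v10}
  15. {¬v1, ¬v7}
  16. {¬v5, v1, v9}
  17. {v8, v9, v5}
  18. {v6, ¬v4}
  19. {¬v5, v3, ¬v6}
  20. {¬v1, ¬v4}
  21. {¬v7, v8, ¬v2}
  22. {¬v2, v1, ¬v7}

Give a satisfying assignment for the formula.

Try v1 = True.
  then v7 is forced to False.
  then v4 is forced to False.
  then v2 is forced to False.
  then v9 is forced to False.
For the remaining variables, v3 = False, v5 = False, v6 = False, v8 = True, v10 = False works.

v1 = T, v2 = F, v3 = F, v4 = F, v5 = F, v6 = F, v7 = F, v8 = T, v9 = F, v10 = F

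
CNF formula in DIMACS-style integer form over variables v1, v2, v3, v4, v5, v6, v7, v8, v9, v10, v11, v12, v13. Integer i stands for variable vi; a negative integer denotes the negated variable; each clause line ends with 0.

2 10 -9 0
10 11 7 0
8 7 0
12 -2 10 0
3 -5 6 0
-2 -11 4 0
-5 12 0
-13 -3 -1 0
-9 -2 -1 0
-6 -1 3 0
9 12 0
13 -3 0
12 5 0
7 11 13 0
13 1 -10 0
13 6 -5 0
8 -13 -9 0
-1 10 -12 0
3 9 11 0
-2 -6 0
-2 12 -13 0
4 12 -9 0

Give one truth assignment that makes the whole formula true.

v1 = F, v2 = F, v3 = F, v4 = F, v5 = T, v6 = T, v7 = T, v8 = T, v9 = T, v10 = T, v11 = T, v12 = T, v13 = T

Pure literal: v7 appears only positively; assign v7 = True.
Pure literal: v8 appears only positively; assign v8 = True.
Set v1 = False and propagate.
Branch on v2: take v2 = False.
Try v3 = False.
For the remaining variables, v4 = False, v5 = True, v6 = True, v9 = True, v10 = True, v11 = True, v12 = True, v13 = True works.
Every clause has at least one true literal under this assignment.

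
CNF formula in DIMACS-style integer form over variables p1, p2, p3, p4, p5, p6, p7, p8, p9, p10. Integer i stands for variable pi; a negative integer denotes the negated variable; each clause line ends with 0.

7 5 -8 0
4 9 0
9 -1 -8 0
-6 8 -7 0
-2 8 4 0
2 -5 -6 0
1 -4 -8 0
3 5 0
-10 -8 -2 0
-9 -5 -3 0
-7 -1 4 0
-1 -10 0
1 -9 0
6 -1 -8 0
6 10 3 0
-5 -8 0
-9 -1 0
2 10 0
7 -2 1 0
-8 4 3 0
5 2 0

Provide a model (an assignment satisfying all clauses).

p1 = F  p2 = T  p3 = T  p4 = T  p5 = F  p6 = F  p7 = T  p8 = F  p9 = F  p10 = T

Branch on p1: take p1 = False.
  then p9 is forced to False.
  then p4 is forced to True.
  then p8 is forced to False.
For the remaining variables, p2 = True, p3 = True, p5 = False, p6 = False, p7 = True, p10 = True works.
Every clause has at least one true literal under this assignment.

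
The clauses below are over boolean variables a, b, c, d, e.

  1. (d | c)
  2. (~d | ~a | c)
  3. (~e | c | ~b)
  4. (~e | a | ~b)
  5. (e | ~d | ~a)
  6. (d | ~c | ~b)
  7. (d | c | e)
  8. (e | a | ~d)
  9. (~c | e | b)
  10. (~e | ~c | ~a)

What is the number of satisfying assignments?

Satisfying assignments:
  a=F b=F c=F d=T e=T
  a=F b=F c=T d=F e=T
  a=F b=F c=T d=T e=T
That's 3 in total.

3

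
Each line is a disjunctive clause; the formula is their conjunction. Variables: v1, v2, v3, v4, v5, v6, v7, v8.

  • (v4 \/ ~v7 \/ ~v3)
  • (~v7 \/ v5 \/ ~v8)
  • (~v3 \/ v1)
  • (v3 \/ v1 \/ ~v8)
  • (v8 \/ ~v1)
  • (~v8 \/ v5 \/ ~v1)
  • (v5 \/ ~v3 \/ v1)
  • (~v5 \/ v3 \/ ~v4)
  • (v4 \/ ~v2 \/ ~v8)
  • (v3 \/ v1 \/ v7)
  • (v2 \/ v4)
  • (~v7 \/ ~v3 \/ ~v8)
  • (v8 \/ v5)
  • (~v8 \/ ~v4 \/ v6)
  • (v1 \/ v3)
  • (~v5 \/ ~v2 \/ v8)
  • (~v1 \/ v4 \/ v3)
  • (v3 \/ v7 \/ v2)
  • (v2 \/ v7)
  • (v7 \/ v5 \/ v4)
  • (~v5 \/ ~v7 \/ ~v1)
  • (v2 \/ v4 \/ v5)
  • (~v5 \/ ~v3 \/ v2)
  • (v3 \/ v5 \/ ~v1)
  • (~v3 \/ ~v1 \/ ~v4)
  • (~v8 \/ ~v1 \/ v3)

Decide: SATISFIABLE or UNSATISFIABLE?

v3 = True:
  propagation gives v1=True, v8=True, v5=True, v7=False; an empty clause results — contradiction.
v3 = False:
  propagation gives v1=True, v8=True; an empty clause results — contradiction.
Every branch closes, so no satisfying assignment exists.

UNSATISFIABLE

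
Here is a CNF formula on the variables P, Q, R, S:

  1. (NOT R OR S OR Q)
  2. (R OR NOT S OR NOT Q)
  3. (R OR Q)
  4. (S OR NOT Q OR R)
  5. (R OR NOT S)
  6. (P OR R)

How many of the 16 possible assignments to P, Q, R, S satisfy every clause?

Satisfying assignments:
  P=0 Q=0 R=1 S=1
  P=0 Q=1 R=1 S=0
  P=0 Q=1 R=1 S=1
  P=1 Q=0 R=1 S=1
  P=1 Q=1 R=1 S=0
  P=1 Q=1 R=1 S=1
That's 6 in total.

6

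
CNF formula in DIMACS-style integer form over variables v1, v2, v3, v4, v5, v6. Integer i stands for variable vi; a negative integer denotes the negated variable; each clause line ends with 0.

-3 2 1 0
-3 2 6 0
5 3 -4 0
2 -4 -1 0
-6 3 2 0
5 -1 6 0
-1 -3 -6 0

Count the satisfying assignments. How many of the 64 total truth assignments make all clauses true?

25

Case analysis on v3 and v1:
  v3=T, v1=T: remaining (v2,v4,v5,v6) ∈ {(T,F,T,F); (T,T,T,F)} — 2.
  v3=T, v1=F: forces v2=T; v4, v5, v6 free → 2^3 = 8.
  v3=F, v1=T: 6 of the 16 assignments to (v2,v4,v5,v6) work.
  v3=F, v1=F: 9 of the 16 assignments to (v2,v4,v5,v6) work.
Total: 2 + 8 + 6 + 9 = 25.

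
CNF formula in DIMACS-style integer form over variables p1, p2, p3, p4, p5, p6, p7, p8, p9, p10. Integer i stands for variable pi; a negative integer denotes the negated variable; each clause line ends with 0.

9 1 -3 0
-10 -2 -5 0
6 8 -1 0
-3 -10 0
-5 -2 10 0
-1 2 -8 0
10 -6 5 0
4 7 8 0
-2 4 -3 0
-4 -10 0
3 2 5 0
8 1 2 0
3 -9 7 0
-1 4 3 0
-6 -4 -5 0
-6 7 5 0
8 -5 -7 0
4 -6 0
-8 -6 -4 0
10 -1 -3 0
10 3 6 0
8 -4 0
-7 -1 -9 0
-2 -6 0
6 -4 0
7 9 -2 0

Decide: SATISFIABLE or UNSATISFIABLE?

SATISFIABLE

Set p1 = False and propagate.
The remaining clauses are satisfied by p2 = False, p3 = True, p4 = False, p5 = True, p6 = False, p7 = False, p8 = True, p9 = True, p10 = False.
So p1 = F, p2 = F, p3 = T, p4 = F, p5 = T, p6 = F, p7 = F, p8 = T, p9 = T, p10 = F is a satisfying assignment.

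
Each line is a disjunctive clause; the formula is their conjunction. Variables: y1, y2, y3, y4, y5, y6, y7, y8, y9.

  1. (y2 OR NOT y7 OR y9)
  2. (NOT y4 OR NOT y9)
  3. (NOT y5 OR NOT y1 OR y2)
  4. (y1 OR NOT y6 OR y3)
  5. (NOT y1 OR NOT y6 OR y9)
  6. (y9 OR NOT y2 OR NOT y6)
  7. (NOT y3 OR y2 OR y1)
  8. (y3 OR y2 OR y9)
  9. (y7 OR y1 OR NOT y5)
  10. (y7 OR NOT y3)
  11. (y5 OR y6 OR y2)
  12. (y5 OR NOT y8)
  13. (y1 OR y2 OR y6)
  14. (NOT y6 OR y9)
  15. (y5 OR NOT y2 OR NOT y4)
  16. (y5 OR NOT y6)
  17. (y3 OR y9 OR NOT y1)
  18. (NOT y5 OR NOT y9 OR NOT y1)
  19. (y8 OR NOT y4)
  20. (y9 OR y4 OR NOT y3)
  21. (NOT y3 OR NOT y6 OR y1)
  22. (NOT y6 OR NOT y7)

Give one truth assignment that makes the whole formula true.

y1=False, y2=True, y3=False, y4=False, y5=True, y6=False, y7=True, y8=True, y9=True

Branch on y1: take y1 = False.
For the remaining variables, y2 = True, y3 = False, y4 = False, y5 = True, y6 = False, y7 = True, y8 = True, y9 = True works.
Every clause has at least one true literal under this assignment.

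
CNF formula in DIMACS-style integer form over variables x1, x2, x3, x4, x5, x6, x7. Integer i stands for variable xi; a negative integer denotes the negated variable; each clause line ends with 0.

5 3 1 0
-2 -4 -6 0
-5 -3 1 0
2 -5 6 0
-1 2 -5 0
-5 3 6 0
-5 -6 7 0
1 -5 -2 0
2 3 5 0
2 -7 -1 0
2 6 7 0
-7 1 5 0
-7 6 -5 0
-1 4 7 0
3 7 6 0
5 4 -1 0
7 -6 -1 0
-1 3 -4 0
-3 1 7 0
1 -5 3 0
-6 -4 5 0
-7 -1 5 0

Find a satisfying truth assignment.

x1=True, x2=True, x3=True, x4=False, x5=True, x6=True, x7=True

Check each clause:
  1. {x1, x5, x3} — x1 is true.
  2. {¬x6, ¬x4, ¬x2} — ¬x4 is true.
  3. {x1, ¬x3, ¬x5} — x1 is true.
  4. {x2, ¬x5, x6} — x2 is true.
  5. {¬x5, x2, ¬x1} — x2 is true.
  6. {x6, x3, ¬x5} — x3 is true.
  7. {¬x5, ¬x6, x7} — x7 is true.
  8. {¬x2, ¬x5, x1} — x1 is true.
  9. {x2, x5, x3} — x2 is true.
  10. {¬x7, x2, ¬x1} — x2 is true.
  11. {x6, x7, x2} — x2 is true.
  12. {x1, x5, ¬x7} — x1 is true.
  13. {x6, ¬x7, ¬x5} — x6 is true.
  14. {x7, ¬x1, x4} — x7 is true.
  15. {x3, x7, x6} — x3 is true.
  16. {¬x1, x4, x5} — x5 is true.
  17. {x7, ¬x6, ¬x1} — x7 is true.
  18. {¬x1, x3, ¬x4} — x3 is true.
  19. {x7, x1, ¬x3} — x1 is true.
  20. {¬x5, x3, x1} — x1 is true.
  21. {¬x4, x5, ¬x6} — ¬x4 is true.
  22. {¬x1, x5, ¬x7} — x5 is true.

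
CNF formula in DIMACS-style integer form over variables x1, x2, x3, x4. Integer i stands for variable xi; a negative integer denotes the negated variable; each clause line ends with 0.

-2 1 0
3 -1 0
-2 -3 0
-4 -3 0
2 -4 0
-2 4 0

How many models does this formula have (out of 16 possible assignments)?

Satisfying assignments:
  x1=F x2=F x3=F x4=F
  x1=F x2=F x3=T x4=F
  x1=T x2=F x3=T x4=F
Count: 3.

3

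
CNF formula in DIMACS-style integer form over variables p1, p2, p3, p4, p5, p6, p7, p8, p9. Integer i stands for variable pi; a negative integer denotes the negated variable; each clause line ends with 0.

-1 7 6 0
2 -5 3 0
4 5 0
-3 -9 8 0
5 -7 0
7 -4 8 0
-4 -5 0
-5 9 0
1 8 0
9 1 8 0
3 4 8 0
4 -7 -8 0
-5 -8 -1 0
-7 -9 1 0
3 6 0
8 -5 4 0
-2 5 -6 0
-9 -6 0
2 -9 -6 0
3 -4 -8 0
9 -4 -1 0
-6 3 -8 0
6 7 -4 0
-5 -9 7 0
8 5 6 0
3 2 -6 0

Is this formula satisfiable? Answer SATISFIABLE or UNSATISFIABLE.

SATISFIABLE

Branch on p1: take p1 = False.
  then p8 is forced to True.
Branch on p2: take p2 = False.
Set p3 = True and propagate.
For the remaining variables, p4 = True, p5 = False, p6 = True, p7 = False, p9 = False works.
Every clause has at least one true literal under this assignment.
So p1=F, p2=F, p3=T, p4=T, p5=F, p6=T, p7=F, p8=T, p9=F is a satisfying assignment.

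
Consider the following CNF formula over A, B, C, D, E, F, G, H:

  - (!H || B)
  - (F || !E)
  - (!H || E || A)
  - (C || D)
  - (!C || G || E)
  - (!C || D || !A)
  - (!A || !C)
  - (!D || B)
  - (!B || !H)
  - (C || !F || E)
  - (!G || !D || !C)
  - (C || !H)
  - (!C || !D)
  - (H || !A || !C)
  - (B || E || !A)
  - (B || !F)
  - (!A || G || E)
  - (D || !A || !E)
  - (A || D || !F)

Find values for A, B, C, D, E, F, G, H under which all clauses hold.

A = T, B = T, C = F, D = T, E = T, F = T, G = T, H = F

Check each clause:
  1. (B || !H) — !H is true.
  2. (!E || F) — F is true.
  3. (A || E || !H) — !H is true.
  4. (D || C) — D is true.
  5. (E || G || !C) — E is true.
  6. (D || !A || !C) — D is true.
  7. (!C || !A) — !C is true.
  8. (B || !D) — B is true.
  9. (!H || !B) — !H is true.
  10. (!F || E || C) — E is true.
  11. (!C || !D || !G) — !C is true.
  12. (C || !H) — !H is true.
  13. (!D || !C) — !C is true.
  14. (H || !A || !C) — !C is true.
  15. (E || !A || B) — B is true.
  16. (B || !F) — B is true.
  17. (!A || G || E) — E is true.
  18. (D || !A || !E) — D is true.
  19. (!F || D || A) — A is true.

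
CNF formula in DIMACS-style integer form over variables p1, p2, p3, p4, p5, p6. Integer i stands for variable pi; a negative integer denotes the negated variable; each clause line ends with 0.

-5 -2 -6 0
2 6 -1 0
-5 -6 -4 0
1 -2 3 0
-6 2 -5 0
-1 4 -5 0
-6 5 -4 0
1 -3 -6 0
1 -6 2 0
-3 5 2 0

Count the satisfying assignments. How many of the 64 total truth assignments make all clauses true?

19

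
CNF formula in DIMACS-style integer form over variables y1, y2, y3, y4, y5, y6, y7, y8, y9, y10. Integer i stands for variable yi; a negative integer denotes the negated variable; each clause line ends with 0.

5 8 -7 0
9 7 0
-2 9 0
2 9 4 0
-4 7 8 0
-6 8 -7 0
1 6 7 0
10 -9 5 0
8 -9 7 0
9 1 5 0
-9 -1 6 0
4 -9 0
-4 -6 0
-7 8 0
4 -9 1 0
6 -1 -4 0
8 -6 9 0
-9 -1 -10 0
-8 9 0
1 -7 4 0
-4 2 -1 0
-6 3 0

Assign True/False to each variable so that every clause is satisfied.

y1=0, y2=1, y3=0, y4=1, y5=1, y6=0, y7=1, y8=1, y9=1, y10=1

y5 occurs only positively in the remaining clauses — set y5 = True.
Try y1 = False.
Set y2 = True and propagate.
  then y9 is forced to True.
  then y4 is forced to True.
  then y6 is forced to False.
  then y7 is forced to True.
  then y8 is forced to True.
y3, y10 are now unconstrained; take y3 = False, y10 = True.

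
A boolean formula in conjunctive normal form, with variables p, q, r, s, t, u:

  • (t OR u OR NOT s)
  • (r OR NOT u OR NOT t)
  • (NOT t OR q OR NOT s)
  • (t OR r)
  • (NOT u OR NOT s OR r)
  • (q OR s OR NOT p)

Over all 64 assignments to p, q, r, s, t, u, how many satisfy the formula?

25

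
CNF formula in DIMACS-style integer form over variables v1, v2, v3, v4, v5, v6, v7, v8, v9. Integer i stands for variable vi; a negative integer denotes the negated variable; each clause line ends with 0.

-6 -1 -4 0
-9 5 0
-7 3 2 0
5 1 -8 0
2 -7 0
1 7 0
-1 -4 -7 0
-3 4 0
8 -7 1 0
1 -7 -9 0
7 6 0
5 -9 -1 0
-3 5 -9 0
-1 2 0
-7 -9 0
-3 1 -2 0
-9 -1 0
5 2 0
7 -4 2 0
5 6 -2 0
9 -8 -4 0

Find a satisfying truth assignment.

Pure literal: v5 appears only positively; assign v5 = True.
Try v1 = True.
  then v2 is forced to True.
  then v9 is forced to False.
Branch on v3: take v3 = False.
The remaining clauses are satisfied by v4 = False, v6 = True, v7 = True, v8 = True.
Check each clause:
  1. (!v4 || !v1 || !v6) — !v4 is true.
  2. (v5 || !v9) — v5 is true.
  3. (v3 || v2 || !v7) — v2 is true.
  4. (!v8 || v1 || v5) — v1 is true.
  5. (!v7 || v2) — v2 is true.
  6. (v1 || v7) — v1 is true.
  7. (!v1 || !v7 || !v4) — !v4 is true.
  8. (!v3 || v4) — !v3 is true.
  9. (!v7 || v8 || v1) — v8 is true.
  10. (!v7 || !v9 || v1) — v1 is true.
  11. (v7 || v6) — v6 is true.
  12. (!v1 || !v9 || v5) — v5 is true.
  13. (!v3 || !v9 || v5) — !v3 is true.
  14. (!v1 || v2) — v2 is true.
  15. (!v7 || !v9) — !v9 is true.
  16. (v1 || !v3 || !v2) — v1 is true.
  17. (!v9 || !v1) — !v9 is true.
  18. (v2 || v5) — v2 is true.
  19. (v2 || !v4 || v7) — v2 is true.
  20. (v5 || !v2 || v6) — v5 is true.
  21. (v9 || !v4 || !v8) — !v4 is true.

v1=True, v2=True, v3=False, v4=False, v5=True, v6=True, v7=True, v8=True, v9=False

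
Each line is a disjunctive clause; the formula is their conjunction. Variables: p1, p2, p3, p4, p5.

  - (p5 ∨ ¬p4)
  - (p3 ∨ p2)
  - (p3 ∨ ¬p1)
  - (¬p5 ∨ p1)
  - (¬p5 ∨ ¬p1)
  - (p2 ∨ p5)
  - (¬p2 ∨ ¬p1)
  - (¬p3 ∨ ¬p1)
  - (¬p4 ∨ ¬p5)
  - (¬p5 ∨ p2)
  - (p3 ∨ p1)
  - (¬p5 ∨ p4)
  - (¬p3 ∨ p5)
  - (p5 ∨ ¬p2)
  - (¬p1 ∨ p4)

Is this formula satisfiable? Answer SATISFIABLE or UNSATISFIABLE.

p5 = True:
  propagation gives p1=True; an empty clause results — contradiction.
p5 = False:
  propagation gives p4=False, p2=True; an empty clause results — contradiction.
Every branch closes, so no satisfying assignment exists.

UNSATISFIABLE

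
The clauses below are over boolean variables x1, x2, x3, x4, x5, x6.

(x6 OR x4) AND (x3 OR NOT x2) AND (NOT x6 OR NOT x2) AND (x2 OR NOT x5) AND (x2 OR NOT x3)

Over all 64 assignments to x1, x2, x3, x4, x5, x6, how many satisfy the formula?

10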